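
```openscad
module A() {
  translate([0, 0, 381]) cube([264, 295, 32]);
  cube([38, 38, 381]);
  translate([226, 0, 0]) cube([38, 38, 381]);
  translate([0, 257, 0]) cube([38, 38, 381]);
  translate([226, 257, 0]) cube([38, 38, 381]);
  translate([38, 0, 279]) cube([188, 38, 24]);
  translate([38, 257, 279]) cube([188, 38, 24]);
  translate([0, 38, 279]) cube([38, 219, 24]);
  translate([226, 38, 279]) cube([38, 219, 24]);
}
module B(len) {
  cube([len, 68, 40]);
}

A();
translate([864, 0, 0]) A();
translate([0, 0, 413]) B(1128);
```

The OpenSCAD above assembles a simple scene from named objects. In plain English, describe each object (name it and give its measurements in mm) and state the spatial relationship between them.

A is a simple wooden stool: a rectangular seat 264 mm (x) by 295 mm (y), 32 mm thick, top face at z = 413 mm, on four square legs, each 38×38 mm in cross-section. The legs rest on z = 0, each flush with a corner of the seat. Four stretchers, 38 mm wide and 24 mm tall, connect adjacent legs with their undersides at z = 279 mm, each running between the inner faces of the legs it joins and aligned with the legs' outer faces on the other axis.

B is a rectangular beam 1128 mm long (x), 68 mm deep (y), 40 mm thick (z).

The beam spans the tops of two stools placed 600 mm apart, resting at z = 413 mm.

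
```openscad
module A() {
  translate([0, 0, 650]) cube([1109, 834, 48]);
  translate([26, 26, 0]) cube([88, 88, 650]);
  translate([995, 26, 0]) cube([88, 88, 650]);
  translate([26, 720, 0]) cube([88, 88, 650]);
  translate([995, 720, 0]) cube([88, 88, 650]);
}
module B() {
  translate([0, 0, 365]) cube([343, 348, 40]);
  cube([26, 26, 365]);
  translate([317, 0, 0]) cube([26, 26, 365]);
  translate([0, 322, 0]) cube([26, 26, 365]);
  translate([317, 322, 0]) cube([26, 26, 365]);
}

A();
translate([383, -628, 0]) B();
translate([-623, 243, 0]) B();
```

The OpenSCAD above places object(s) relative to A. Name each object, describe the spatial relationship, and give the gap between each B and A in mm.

Each stool's nearest face is 280 mm from the table's bounding box.

A is a table. B is a stool. Two stools sit around the table at the −y, −x sides. The gap between each stool and the table is 280 mm.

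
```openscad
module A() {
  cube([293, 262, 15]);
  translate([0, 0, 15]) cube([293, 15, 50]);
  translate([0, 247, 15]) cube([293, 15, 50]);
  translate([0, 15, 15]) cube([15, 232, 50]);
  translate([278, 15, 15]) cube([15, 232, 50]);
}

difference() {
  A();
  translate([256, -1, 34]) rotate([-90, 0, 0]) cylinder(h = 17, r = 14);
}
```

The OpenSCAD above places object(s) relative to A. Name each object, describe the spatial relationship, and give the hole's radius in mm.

The subtracted cylinder has r = 14 mm.

A is an open box. The open box has a circular hole through its front wall. The hole's radius is 14 mm.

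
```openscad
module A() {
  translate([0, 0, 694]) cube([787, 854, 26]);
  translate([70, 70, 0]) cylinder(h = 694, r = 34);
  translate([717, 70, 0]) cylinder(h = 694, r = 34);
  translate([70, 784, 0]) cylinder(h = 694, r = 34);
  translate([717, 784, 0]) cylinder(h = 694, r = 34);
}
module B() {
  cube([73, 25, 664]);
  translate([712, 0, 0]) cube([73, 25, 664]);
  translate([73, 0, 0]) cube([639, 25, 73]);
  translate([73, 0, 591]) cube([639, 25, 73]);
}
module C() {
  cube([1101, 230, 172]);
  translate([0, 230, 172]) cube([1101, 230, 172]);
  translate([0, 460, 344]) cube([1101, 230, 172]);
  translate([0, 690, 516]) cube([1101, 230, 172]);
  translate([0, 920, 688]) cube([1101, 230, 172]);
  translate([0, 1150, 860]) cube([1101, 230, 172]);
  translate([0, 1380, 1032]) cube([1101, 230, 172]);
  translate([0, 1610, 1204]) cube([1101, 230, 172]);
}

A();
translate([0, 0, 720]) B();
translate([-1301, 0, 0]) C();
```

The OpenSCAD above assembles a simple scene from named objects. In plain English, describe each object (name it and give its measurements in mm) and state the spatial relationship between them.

A is a rectangular dining table. The top is 787×854×26 mm with its upper surface at z = 720 mm. It stands on four round legs of 68 mm diameter, each leg's bounding box inset 36 mm from the nearest pair of top edges, running from the floor to the underside of the top.

B is a rectangular picture frame lying in the x–z plane (depth along y). The opening is 639 mm wide (x) by 518 mm tall (z), surrounded by a border 73 mm wide on all four sides. The frame is 25 mm deep and is made of two full-height vertical stiles with two horizontal rails fitted between them.

C is a straight staircase of 8 solid steps. Each step is 1101 mm wide (x), 230 mm deep (y, the going) and 172 mm tall (the rise). The first step rests on the floor; each subsequent step sits one going further in +y and one rise higher in +z, directly behind and above the previous step with no overlap.

The picture frame is on top of the table. The staircase is on the floor beside the table on its −x side.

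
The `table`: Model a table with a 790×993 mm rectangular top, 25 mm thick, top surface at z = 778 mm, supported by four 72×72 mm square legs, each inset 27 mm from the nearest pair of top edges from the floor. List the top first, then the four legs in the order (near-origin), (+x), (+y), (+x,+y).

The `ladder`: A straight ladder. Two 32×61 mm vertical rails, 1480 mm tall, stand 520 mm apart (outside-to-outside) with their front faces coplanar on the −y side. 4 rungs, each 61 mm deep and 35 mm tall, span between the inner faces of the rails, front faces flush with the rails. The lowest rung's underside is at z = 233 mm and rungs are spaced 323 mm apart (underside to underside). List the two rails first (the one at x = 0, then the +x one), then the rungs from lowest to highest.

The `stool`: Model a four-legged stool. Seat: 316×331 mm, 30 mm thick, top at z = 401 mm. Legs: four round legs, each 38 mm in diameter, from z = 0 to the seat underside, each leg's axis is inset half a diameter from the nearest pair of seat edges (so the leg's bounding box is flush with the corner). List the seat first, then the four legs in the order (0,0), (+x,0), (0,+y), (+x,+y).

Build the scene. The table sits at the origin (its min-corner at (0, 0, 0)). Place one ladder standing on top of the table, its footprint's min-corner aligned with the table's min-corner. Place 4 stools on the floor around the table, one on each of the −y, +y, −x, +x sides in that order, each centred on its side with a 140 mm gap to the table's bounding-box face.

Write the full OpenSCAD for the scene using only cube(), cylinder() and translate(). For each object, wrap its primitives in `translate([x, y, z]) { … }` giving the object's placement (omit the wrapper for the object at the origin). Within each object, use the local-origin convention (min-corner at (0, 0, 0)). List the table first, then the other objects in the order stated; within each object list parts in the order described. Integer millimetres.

translate([0, 0, 753]) cube([790, 993, 25]);
translate([27, 27, 0]) cube([72, 72, 753]);
translate([691, 27, 0]) cube([72, 72, 753]);
translate([27, 894, 0]) cube([72, 72, 753]);
translate([691, 894, 0]) cube([72, 72, 753]);
translate([0, 0, 778]) {
  cube([32, 61, 1480]);
  translate([488, 0, 0]) cube([32, 61, 1480]);
  translate([32, 0, 233]) cube([456, 61, 35]);
  translate([32, 0, 556]) cube([456, 61, 35]);
  translate([32, 0, 879]) cube([456, 61, 35]);
  translate([32, 0, 1202]) cube([456, 61, 35]);
}
translate([237, -471, 0]) {
  translate([0, 0, 371]) cube([316, 331, 30]);
  translate([19, 19, 0]) cylinder(h = 371, r = 19);
  translate([297, 19, 0]) cylinder(h = 371, r = 19);
  translate([19, 312, 0]) cylinder(h = 371, r = 19);
  translate([297, 312, 0]) cylinder(h = 371, r = 19);
}
translate([237, 1133, 0]) {
  translate([0, 0, 371]) cube([316, 331, 30]);
  translate([19, 19, 0]) cylinder(h = 371, r = 19);
  translate([297, 19, 0]) cylinder(h = 371, r = 19);
  translate([19, 312, 0]) cylinder(h = 371, r = 19);
  translate([297, 312, 0]) cylinder(h = 371, r = 19);
}
translate([-456, 331, 0]) {
  translate([0, 0, 371]) cube([316, 331, 30]);
  translate([19, 19, 0]) cylinder(h = 371, r = 19);
  translate([297, 19, 0]) cylinder(h = 371, r = 19);
  translate([19, 312, 0]) cylinder(h = 371, r = 19);
  translate([297, 312, 0]) cylinder(h = 371, r = 19);
}
translate([930, 331, 0]) {
  translate([0, 0, 371]) cube([316, 331, 30]);
  translate([19, 19, 0]) cylinder(h = 371, r = 19);
  translate([297, 19, 0]) cylinder(h = 371, r = 19);
  translate([19, 312, 0]) cylinder(h = 371, r = 19);
  translate([297, 312, 0]) cylinder(h = 371, r = 19);
}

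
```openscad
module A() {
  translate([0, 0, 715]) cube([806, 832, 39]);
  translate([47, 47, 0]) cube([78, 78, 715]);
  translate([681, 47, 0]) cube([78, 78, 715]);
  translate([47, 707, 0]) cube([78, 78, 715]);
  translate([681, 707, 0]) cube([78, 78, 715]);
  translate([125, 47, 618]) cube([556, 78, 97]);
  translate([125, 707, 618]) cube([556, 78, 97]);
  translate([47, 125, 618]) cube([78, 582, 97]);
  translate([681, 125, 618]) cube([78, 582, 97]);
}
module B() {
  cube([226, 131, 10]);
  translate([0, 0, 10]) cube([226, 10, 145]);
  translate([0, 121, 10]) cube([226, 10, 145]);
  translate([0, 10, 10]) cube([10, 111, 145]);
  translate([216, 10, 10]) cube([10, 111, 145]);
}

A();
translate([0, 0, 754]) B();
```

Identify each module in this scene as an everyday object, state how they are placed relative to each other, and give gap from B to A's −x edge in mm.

The open box's min-x is at 0; the table's min-x is 0; gap = 0 mm.

A is a table. B is an open box. The open box is on top of the table. The gap from the open box to the table's −x edge is 0 mm.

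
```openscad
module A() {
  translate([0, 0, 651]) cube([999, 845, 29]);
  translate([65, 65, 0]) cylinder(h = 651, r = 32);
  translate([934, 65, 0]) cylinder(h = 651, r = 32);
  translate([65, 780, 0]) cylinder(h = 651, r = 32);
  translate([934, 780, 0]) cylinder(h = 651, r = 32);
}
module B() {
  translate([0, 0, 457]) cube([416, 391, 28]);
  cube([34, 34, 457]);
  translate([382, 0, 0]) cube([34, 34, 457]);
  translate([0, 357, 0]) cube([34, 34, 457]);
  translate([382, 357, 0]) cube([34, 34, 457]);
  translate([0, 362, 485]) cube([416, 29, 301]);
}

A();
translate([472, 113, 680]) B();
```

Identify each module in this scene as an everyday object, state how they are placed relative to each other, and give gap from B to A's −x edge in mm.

A is a table. B is a chair. The chair is on top of the table. The gap from the chair to the table's −x edge is 472 mm.

The chair's min-x is at 472; the table's min-x is 0; gap = 472 mm.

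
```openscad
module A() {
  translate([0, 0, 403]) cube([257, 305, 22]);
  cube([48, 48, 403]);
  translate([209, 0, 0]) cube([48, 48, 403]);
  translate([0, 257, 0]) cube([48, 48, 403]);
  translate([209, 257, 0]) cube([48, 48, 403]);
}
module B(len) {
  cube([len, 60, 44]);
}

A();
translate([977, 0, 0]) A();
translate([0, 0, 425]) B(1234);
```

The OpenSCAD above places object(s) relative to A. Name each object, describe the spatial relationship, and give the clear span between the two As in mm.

A is a stool. B is a beam. A beam spans the tops of two stools. The clear span between the two stools is 720 mm.

Second stool starts at x = 977; first ends at x = 257; clear span = 977 − 257 = 720 mm.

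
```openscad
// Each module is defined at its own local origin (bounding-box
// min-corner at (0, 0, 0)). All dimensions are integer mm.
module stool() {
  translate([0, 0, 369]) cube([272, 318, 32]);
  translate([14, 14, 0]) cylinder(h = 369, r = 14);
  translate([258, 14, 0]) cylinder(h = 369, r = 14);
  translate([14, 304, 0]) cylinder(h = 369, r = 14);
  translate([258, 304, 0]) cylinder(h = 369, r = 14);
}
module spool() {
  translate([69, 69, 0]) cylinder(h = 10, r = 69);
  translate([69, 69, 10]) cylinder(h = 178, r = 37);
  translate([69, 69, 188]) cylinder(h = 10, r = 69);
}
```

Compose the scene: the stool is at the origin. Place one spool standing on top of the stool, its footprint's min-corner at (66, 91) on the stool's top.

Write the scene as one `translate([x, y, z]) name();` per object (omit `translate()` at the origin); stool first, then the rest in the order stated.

stool();
translate([66, 91, 401]) spool();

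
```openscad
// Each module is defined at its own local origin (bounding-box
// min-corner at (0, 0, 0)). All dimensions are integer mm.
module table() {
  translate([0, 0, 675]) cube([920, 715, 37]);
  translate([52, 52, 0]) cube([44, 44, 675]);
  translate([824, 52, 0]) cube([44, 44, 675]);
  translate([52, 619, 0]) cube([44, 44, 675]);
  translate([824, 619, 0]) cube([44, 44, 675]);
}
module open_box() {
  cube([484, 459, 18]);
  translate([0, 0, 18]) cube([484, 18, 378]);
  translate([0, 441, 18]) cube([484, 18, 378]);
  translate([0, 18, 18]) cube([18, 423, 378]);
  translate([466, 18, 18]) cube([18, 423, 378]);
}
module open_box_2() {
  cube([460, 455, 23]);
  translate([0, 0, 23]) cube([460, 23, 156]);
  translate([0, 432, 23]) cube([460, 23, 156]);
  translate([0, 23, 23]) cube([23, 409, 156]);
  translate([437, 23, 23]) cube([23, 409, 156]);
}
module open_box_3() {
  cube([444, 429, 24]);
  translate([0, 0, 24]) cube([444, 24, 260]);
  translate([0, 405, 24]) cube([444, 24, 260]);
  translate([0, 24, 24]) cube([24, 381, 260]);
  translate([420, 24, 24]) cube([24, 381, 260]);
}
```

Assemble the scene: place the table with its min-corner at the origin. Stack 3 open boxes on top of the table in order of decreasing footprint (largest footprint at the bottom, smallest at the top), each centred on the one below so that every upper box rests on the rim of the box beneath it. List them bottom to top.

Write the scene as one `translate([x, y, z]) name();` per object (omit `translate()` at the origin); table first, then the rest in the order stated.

table();
translate([218, 128, 712]) open_box();
translate([230, 130, 1108]) open_box_2();
translate([238, 143, 1287]) open_box_3();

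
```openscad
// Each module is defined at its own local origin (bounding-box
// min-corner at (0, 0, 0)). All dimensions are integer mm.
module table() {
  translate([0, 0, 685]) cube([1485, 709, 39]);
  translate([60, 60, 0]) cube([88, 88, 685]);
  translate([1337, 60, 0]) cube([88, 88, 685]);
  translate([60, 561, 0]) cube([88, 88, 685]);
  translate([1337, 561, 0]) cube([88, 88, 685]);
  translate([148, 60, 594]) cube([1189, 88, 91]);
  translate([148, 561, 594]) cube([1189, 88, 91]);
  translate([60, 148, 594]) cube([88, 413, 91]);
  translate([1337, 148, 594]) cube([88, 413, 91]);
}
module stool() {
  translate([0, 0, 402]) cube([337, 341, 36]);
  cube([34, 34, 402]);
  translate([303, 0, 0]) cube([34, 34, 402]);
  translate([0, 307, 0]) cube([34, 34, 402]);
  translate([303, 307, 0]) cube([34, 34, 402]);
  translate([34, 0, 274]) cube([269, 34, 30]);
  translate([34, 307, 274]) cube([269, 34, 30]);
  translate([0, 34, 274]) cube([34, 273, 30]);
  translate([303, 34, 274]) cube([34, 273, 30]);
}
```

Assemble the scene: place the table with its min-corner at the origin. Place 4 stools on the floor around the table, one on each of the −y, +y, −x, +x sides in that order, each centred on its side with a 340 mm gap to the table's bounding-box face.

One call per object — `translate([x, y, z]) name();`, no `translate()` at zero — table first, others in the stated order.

table();
translate([574, -681, 0]) stool();
translate([574, 1049, 0]) stool();
translate([-677, 184, 0]) stool();
translate([1825, 184, 0]) stool();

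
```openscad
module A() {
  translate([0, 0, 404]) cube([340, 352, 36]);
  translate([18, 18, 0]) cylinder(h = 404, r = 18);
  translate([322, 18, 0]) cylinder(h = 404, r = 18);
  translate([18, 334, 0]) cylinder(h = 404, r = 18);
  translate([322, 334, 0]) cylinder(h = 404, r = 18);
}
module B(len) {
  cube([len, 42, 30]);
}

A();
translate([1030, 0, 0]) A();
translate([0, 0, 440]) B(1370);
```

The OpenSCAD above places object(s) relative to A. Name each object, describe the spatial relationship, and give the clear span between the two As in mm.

Second stool starts at x = 1030; first ends at x = 340; clear span = 1030 − 340 = 690 mm.

A is a stool. B is a beam. A beam spans the tops of two stools. The clear span between the two stools is 690 mm.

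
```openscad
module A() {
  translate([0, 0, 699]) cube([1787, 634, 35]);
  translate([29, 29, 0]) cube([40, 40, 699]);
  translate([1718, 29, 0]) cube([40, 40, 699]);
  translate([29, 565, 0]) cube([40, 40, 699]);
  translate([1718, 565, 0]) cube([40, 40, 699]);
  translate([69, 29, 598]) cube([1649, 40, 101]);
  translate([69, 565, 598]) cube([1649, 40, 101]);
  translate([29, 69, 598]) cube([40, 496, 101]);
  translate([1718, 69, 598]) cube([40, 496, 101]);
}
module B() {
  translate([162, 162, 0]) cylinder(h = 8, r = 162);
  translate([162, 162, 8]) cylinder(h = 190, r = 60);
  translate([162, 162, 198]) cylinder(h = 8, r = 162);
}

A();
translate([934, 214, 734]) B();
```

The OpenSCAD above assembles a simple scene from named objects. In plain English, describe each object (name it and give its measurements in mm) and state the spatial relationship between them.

A is a table: top 1787 mm (x) × 634 mm (y), 35 mm thick, upper face at z = 734 mm, on four 40×40 mm square legs, each inset 29 mm from the nearest pair of top edges, running from z = 0 to the bottom of the top. Four apron rails, 40 mm thick and 101 mm tall, run between adjacent legs with their top edges flush with the underside of the top and their outer faces flush with the legs' outer faces.

B is a spool: two coaxial disc flanges of radius 162 mm and thickness 8 mm, joined by a core cylinder of radius 60 mm and height 190 mm. The lower flange rests on z = 0 and the three cylinders share a vertical axis.

The spool is on top of the table.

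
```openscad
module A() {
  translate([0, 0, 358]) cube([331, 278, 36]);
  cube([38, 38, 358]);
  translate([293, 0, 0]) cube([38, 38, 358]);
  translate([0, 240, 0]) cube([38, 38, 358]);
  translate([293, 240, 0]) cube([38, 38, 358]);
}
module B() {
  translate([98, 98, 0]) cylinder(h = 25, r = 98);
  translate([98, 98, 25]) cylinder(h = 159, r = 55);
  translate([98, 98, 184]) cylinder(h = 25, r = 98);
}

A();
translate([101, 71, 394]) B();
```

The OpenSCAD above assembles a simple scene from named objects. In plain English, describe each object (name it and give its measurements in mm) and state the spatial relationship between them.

A is a four-legged stool. The seat is 331×278 mm, 36 mm thick, top at z = 394 mm. It stands on four square legs, each 38×38 mm in cross-section, from z = 0 to the seat underside, each flush with a corner of the seat.

B is a spool: two coaxial disc flanges of radius 98 mm and thickness 25 mm, joined by a core cylinder of radius 55 mm and height 159 mm. The lower flange rests on z = 0 and the three cylinders share a vertical axis.

The spool is on top of the stool.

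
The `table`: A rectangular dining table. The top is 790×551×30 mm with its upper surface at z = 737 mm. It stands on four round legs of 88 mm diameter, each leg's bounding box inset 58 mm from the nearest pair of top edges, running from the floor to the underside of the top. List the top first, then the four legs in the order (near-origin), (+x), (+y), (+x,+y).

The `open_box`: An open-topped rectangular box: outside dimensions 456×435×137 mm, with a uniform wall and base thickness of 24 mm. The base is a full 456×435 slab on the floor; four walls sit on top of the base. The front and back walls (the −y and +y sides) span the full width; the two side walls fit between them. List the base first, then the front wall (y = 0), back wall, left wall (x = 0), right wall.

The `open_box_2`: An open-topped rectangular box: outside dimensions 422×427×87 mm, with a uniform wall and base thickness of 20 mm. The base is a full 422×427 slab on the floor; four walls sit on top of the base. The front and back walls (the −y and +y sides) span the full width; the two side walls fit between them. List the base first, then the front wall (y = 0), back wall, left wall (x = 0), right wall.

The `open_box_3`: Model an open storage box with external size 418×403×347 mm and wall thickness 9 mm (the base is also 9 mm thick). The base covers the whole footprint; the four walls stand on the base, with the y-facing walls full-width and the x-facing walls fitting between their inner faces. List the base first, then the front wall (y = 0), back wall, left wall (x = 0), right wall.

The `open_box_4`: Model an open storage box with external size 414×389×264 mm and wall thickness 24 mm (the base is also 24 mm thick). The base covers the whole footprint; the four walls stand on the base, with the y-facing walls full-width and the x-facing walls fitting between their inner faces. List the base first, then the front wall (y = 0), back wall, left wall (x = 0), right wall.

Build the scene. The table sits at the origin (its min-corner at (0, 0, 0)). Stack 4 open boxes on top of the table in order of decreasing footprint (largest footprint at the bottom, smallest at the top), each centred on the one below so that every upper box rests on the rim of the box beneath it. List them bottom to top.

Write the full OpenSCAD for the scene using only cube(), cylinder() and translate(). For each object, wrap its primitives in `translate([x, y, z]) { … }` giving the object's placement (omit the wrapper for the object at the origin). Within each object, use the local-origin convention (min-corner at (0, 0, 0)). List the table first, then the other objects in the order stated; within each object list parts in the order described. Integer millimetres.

translate([0, 0, 707]) cube([790, 551, 30]);
translate([102, 102, 0]) cylinder(h = 707, r = 44);
translate([688, 102, 0]) cylinder(h = 707, r = 44);
translate([102, 449, 0]) cylinder(h = 707, r = 44);
translate([688, 449, 0]) cylinder(h = 707, r = 44);
translate([167, 58, 737]) {
  cube([456, 435, 24]);
  translate([0, 0, 24]) cube([456, 24, 113]);
  translate([0, 411, 24]) cube([456, 24, 113]);
  translate([0, 24, 24]) cube([24, 387, 113]);
  translate([432, 24, 24]) cube([24, 387, 113]);
}
translate([184, 62, 874]) {
  cube([422, 427, 20]);
  translate([0, 0, 20]) cube([422, 20, 67]);
  translate([0, 407, 20]) cube([422, 20, 67]);
  translate([0, 20, 20]) cube([20, 387, 67]);
  translate([402, 20, 20]) cube([20, 387, 67]);
}
translate([186, 74, 961]) {
  cube([418, 403, 9]);
  translate([0, 0, 9]) cube([418, 9, 338]);
  translate([0, 394, 9]) cube([418, 9, 338]);
  translate([0, 9, 9]) cube([9, 385, 338]);
  translate([409, 9, 9]) cube([9, 385, 338]);
}
translate([188, 81, 1308]) {
  cube([414, 389, 24]);
  translate([0, 0, 24]) cube([414, 24, 240]);
  translate([0, 365, 24]) cube([414, 24, 240]);
  translate([0, 24, 24]) cube([24, 341, 240]);
  translate([390, 24, 24]) cube([24, 341, 240]);
}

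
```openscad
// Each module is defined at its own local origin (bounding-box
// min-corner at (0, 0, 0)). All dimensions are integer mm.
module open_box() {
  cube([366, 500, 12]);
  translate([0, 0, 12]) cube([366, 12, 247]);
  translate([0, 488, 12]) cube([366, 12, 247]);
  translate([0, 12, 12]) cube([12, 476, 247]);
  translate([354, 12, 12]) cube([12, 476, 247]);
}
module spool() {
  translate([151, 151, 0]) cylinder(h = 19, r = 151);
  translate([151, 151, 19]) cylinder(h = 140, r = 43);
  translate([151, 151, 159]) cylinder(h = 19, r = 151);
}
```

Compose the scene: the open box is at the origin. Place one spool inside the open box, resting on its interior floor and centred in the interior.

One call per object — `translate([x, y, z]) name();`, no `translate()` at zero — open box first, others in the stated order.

open_box();
translate([32, 99, 12]) spool();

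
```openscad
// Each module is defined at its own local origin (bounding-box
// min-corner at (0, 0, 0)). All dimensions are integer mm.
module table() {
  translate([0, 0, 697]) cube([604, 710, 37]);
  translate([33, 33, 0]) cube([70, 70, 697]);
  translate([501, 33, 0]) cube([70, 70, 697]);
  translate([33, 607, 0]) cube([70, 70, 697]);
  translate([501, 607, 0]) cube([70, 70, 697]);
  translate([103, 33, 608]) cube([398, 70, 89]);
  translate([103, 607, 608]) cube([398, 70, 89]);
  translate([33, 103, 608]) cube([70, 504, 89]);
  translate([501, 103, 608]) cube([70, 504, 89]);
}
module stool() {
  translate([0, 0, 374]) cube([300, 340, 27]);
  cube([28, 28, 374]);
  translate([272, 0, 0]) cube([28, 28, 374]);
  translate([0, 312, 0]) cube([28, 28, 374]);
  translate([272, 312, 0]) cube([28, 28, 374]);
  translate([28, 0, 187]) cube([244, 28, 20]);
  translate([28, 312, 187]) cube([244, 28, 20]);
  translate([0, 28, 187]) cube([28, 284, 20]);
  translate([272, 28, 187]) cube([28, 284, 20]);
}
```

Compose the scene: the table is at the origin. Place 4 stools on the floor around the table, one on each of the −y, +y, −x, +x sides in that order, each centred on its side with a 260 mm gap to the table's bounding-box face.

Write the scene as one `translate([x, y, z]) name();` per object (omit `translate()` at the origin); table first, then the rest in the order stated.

table();
translate([152, -600, 0]) stool();
translate([152, 970, 0]) stool();
translate([-560, 185, 0]) stool();
translate([864, 185, 0]) stool();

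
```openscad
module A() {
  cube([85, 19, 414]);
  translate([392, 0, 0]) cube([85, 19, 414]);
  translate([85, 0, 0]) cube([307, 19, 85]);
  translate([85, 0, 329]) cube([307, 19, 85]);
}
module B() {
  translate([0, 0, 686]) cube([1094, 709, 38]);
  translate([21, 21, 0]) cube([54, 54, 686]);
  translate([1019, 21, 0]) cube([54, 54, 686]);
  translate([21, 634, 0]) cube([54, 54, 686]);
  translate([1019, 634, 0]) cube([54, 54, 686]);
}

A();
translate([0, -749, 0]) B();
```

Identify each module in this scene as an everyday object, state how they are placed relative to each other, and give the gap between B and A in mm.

A is a picture frame. B is a table. The table is on the floor beside the picture frame on its −y side. The gap between the table and the picture frame is 40 mm.

The table's nearest face is 40 mm from the picture frame's −y face.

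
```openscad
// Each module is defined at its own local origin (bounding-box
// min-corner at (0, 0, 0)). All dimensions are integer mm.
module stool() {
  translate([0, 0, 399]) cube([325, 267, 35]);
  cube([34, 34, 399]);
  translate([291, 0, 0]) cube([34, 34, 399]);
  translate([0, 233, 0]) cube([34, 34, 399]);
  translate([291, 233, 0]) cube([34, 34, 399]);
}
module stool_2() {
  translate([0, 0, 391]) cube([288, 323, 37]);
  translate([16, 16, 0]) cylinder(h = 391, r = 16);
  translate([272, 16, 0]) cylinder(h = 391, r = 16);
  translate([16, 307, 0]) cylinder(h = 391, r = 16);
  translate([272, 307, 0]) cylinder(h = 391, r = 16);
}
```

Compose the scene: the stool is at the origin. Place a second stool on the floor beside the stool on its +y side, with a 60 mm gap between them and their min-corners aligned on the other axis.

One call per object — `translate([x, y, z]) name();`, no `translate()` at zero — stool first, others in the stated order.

stool();
translate([0, 327, 0]) stool_2();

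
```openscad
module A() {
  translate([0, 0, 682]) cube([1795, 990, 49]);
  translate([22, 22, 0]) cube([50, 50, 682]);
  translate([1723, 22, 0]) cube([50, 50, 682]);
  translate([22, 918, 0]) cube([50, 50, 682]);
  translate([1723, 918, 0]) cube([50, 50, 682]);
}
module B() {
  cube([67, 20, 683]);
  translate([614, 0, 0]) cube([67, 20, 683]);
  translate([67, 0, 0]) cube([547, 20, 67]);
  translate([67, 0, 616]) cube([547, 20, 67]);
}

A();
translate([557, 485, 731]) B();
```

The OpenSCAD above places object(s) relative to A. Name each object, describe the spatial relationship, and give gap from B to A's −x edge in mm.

The picture frame's min-x is at 557; the table's min-x is 0; gap = 557 mm.

A is a table. B is a picture frame. The picture frame is on top of the table, centred. The gap from the picture frame to the table's −x edge is 557 mm.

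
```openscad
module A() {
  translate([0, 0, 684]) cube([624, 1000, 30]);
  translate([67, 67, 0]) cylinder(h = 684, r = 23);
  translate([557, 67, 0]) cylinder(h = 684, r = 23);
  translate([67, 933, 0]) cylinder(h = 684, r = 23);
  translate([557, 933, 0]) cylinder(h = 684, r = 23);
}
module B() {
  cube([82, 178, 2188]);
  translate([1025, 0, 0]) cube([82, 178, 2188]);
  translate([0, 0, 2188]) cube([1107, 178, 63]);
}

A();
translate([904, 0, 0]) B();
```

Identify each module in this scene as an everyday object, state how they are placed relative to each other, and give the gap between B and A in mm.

A is a table. B is a door frame. The door frame is on the floor beside the table on its +x side. The gap between the door frame and the table is 280 mm.

The door frame's nearest face is 280 mm from the table's +x face.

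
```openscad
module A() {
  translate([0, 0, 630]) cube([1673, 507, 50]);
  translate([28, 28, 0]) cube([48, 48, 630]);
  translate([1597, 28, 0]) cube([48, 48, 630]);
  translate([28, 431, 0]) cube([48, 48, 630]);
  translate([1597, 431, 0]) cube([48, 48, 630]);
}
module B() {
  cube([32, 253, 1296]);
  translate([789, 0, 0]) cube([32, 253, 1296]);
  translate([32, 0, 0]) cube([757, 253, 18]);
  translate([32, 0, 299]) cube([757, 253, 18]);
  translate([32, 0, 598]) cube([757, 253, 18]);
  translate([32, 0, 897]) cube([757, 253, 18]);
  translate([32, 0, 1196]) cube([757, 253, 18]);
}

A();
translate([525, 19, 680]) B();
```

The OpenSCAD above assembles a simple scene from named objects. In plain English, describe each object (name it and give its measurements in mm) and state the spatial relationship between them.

A is a rectangular dining table. The top is 1673×507×50 mm with its upper surface at z = 680 mm. It stands on four 48×48 mm square legs, each inset 28 mm from the nearest pair of top edges, running from the floor to the underside of the top.

B is a bookshelf 821 mm wide overall, 253 mm deep and 1296 mm tall. The two sides are 32 mm thick vertical panels. 5 horizontal shelves of 18 mm thickness span between the inner faces of the sides; the lowest shelf sits on the floor and shelves are stacked with a clear vertical gap of 281 mm between each pair.

The bookshelf is on top of the table.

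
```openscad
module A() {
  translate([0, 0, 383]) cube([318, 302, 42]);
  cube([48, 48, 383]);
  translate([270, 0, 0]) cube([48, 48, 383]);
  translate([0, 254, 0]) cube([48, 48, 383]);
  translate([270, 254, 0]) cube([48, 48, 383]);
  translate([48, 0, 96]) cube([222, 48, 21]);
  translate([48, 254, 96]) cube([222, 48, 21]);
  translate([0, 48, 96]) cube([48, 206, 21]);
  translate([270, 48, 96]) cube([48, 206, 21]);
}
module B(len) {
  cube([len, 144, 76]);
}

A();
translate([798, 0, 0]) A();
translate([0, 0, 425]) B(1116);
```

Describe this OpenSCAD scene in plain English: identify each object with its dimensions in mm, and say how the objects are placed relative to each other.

A is a four-legged stool. The seat is 318×302 mm, 42 mm thick, top at z = 425 mm. It stands on four square legs, each 48×48 mm in cross-section, from z = 0 to the seat underside, each flush with a corner of the seat. Four stretchers, 48 mm wide and 21 mm tall, connect adjacent legs with their undersides at z = 96 mm, each running between the inner faces of the legs it joins and aligned with the legs' outer faces on the other axis.

B is a rectangular beam 1116 mm long (x), 144 mm deep (y), 76 mm thick (z).

The beam spans the tops of two stools placed 480 mm apart, resting at z = 425 mm.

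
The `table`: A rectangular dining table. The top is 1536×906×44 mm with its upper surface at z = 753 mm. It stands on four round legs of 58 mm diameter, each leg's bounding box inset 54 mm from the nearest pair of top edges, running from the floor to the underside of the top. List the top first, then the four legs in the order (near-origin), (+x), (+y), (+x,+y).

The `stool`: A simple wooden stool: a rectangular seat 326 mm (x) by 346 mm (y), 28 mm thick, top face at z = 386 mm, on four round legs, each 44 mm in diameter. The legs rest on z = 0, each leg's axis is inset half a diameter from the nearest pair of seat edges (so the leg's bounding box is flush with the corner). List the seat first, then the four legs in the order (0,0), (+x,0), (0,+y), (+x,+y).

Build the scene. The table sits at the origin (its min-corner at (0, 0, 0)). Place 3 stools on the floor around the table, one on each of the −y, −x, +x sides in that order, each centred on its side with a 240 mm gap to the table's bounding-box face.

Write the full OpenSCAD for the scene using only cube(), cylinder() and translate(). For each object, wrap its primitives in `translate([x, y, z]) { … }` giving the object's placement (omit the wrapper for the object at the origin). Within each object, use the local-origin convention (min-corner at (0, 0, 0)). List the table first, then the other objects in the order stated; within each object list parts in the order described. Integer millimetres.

translate([0, 0, 709]) cube([1536, 906, 44]);
translate([83, 83, 0]) cylinder(h = 709, r = 29);
translate([1453, 83, 0]) cylinder(h = 709, r = 29);
translate([83, 823, 0]) cylinder(h = 709, r = 29);
translate([1453, 823, 0]) cylinder(h = 709, r = 29);
translate([605, -586, 0]) {
  translate([0, 0, 358]) cube([326, 346, 28]);
  translate([22, 22, 0]) cylinder(h = 358, r = 22);
  translate([304, 22, 0]) cylinder(h = 358, r = 22);
  translate([22, 324, 0]) cylinder(h = 358, r = 22);
  translate([304, 324, 0]) cylinder(h = 358, r = 22);
}
translate([-566, 280, 0]) {
  translate([0, 0, 358]) cube([326, 346, 28]);
  translate([22, 22, 0]) cylinder(h = 358, r = 22);
  translate([304, 22, 0]) cylinder(h = 358, r = 22);
  translate([22, 324, 0]) cylinder(h = 358, r = 22);
  translate([304, 324, 0]) cylinder(h = 358, r = 22);
}
translate([1776, 280, 0]) {
  translate([0, 0, 358]) cube([326, 346, 28]);
  translate([22, 22, 0]) cylinder(h = 358, r = 22);
  translate([304, 22, 0]) cylinder(h = 358, r = 22);
  translate([22, 324, 0]) cylinder(h = 358, r = 22);
  translate([304, 324, 0]) cylinder(h = 358, r = 22);
}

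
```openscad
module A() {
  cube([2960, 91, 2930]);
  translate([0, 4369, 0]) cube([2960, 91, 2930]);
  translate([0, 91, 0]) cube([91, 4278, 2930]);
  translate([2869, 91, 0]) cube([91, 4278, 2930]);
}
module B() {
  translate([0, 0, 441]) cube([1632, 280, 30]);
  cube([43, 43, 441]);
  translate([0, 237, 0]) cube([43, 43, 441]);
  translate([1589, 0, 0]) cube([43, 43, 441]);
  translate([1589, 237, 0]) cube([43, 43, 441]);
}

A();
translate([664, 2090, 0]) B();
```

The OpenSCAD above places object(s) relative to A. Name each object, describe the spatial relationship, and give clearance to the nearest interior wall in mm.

A is a house frame. B is a bench. The bench sits inside the house frame, centred. The clearance to the nearest interior wall is 573 mm.

Clearances: x = 573, y = 1999; minimum 573 mm.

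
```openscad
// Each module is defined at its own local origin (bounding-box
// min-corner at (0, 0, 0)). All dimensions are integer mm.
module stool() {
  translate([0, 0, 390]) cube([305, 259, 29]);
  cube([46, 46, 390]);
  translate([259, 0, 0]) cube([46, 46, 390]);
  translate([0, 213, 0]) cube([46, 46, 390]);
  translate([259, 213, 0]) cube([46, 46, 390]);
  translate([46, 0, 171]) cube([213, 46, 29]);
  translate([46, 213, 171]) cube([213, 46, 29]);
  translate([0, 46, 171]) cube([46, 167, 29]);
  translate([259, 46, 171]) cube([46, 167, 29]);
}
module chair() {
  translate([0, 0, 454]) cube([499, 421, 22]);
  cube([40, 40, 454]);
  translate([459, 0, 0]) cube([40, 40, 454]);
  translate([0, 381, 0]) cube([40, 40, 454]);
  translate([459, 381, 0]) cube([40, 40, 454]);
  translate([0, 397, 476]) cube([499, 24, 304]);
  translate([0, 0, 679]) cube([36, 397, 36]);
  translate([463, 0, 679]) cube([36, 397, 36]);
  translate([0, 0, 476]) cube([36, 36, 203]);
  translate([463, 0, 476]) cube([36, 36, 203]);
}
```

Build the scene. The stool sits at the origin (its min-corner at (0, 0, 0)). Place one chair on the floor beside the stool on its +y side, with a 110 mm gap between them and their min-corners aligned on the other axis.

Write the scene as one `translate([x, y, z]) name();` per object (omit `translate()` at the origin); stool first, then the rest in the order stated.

stool();
translate([0, 369, 0]) chair();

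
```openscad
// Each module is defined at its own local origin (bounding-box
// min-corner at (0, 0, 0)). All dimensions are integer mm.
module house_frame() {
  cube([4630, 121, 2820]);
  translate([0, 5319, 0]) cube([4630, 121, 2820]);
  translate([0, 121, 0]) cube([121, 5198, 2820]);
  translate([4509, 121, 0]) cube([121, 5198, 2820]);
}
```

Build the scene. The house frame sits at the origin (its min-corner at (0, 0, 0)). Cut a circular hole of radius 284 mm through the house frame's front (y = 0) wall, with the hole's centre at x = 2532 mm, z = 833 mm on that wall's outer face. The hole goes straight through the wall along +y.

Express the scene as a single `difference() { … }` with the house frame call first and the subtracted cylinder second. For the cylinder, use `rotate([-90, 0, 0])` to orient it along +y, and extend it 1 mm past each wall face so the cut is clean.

difference() {
  house_frame();
  translate([2532, -1, 833]) rotate([-90, 0, 0]) cylinder(h = 123, r = 284);
}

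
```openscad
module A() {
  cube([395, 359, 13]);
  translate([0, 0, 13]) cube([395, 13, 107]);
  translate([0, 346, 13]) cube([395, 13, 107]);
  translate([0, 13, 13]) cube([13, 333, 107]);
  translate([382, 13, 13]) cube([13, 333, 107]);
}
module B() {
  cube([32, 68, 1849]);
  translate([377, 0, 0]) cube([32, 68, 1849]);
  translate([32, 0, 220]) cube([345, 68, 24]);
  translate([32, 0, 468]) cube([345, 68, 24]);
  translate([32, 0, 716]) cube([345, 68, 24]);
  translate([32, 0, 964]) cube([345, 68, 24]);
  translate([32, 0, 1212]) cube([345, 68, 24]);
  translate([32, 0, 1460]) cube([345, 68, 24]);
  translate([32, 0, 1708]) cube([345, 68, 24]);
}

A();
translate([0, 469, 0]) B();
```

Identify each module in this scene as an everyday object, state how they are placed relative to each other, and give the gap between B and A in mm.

A is an open box. B is a ladder. The ladder is on the floor beside the open box on its +y side. The gap between the ladder and the open box is 110 mm.

The ladder's nearest face is 110 mm from the open box's +y face.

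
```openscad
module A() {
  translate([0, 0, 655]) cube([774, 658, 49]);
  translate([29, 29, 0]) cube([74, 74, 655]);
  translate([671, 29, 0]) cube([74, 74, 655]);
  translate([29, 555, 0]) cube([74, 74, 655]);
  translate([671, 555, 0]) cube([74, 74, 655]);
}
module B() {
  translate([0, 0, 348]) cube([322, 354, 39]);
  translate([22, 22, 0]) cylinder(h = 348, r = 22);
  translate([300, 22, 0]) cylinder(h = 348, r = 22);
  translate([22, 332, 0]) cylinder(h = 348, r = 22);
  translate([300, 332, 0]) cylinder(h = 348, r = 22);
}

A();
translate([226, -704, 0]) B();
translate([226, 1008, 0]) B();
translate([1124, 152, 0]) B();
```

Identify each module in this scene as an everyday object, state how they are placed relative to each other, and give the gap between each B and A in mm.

A is a table. B is a stool. Three stools sit around the table at the −y, +y, +x sides. The gap between each stool and the table is 350 mm.

Each stool's nearest face is 350 mm from the table's bounding box.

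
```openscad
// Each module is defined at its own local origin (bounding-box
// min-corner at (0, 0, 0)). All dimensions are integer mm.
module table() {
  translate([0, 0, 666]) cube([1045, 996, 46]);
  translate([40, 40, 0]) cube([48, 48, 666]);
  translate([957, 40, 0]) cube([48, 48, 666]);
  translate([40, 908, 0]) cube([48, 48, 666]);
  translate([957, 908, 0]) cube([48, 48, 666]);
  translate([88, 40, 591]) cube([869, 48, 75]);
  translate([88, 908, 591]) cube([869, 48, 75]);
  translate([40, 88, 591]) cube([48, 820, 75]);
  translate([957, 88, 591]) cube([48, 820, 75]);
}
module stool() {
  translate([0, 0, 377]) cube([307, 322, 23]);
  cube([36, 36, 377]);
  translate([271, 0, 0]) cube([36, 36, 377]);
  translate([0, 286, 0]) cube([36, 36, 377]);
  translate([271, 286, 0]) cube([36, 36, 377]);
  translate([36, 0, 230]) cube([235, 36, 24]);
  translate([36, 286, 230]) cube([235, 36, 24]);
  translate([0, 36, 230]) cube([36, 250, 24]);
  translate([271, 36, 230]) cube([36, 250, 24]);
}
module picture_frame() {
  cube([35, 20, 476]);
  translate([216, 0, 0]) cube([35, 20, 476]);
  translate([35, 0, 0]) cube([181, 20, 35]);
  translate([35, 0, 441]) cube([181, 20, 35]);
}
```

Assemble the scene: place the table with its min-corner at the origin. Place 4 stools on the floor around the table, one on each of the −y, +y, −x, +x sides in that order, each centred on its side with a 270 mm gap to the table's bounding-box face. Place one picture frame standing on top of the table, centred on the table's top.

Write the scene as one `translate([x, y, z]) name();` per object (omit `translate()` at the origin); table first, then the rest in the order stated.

table();
translate([369, -592, 0]) stool();
translate([369, 1266, 0]) stool();
translate([-577, 337, 0]) stool();
translate([1315, 337, 0]) stool();
translate([397, 488, 712]) picture_frame();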